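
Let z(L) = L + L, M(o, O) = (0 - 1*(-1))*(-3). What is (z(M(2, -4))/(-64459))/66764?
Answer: 3/2151770338 ≈ 1.3942e-9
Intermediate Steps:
M(o, O) = -3 (M(o, O) = (0 + 1)*(-3) = 1*(-3) = -3)
z(L) = 2*L
(z(M(2, -4))/(-64459))/66764 = ((2*(-3))/(-64459))/66764 = -6*(-1/64459)*(1/66764) = (6/64459)*(1/66764) = 3/2151770338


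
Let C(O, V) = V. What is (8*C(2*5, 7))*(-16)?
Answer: -896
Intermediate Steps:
(8*C(2*5, 7))*(-16) = (8*7)*(-16) = 56*(-16) = -896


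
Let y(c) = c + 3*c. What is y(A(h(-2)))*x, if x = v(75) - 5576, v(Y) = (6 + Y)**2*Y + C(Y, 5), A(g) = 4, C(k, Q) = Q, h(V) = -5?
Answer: 7784064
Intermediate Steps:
y(c) = 4*c
v(Y) = 5 + Y*(6 + Y)**2 (v(Y) = (6 + Y)**2*Y + 5 = Y*(6 + Y)**2 + 5 = 5 + Y*(6 + Y)**2)
x = 486504 (x = (5 + 75*(6 + 75)**2) - 5576 = (5 + 75*81**2) - 5576 = (5 + 75*6561) - 5576 = (5 + 492075) - 5576 = 492080 - 5576 = 486504)
y(A(h(-2)))*x = (4*4)*486504 = 16*486504 = 7784064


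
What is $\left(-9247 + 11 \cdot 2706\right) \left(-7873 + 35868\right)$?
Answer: $574429405$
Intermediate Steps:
$\left(-9247 + 11 \cdot 2706\right) \left(-7873 + 35868\right) = \left(-9247 + 29766\right) 27995 = 20519 \cdot 27995 = 574429405$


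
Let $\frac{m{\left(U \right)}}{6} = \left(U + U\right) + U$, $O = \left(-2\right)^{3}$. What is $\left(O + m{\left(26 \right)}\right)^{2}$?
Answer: $211600$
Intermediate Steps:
$O = -8$
$m{\left(U \right)} = 18 U$ ($m{\left(U \right)} = 6 \left(\left(U + U\right) + U\right) = 6 \left(2 U + U\right) = 6 \cdot 3 U = 18 U$)
$\left(O + m{\left(26 \right)}\right)^{2} = \left(-8 + 18 \cdot 26\right)^{2} = \left(-8 + 468\right)^{2} = 460^{2} = 211600$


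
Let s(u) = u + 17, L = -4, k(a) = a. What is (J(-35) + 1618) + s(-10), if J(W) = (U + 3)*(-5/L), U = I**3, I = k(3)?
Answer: 3325/2 ≈ 1662.5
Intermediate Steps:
I = 3
U = 27 (U = 3**3 = 27)
s(u) = 17 + u
J(W) = 75/2 (J(W) = (27 + 3)*(-5/(-4)) = 30*(-5*(-1/4)) = 30*(5/4) = 75/2)
(J(-35) + 1618) + s(-10) = (75/2 + 1618) + (17 - 10) = 3311/2 + 7 = 3325/2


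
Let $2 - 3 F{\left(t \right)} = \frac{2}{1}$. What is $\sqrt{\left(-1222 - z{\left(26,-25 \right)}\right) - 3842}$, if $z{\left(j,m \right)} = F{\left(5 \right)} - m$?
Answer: $i \sqrt{5089} \approx 71.337 i$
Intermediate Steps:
$F{\left(t \right)} = 0$ ($F{\left(t \right)} = \frac{2}{3} - \frac{2 \cdot 1^{-1}}{3} = \frac{2}{3} - \frac{2 \cdot 1}{3} = \frac{2}{3} - \frac{2}{3} = 0$)
$z{\left(j,m \right)} = - m$ ($z{\left(j,m \right)} = 0 - m = - m$)
$\sqrt{\left(-1222 - z{\left(26,-25 \right)}\right) - 3842} = \sqrt{\left(-1222 - \left(-1\right) \left(-25\right)\right) - 3842} = \sqrt{\left(-1222 - 25\right) - 3842} = \sqrt{-1247 - 3842} = \sqrt{-5089} = i \sqrt{5089}$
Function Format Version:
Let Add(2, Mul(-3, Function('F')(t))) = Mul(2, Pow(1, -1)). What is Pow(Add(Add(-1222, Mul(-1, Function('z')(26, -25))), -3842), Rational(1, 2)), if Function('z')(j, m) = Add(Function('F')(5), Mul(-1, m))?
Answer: Mul(I, Pow(5089, Rational(1, 2))) ≈ Mul(71.337, I)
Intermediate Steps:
Function('F')(t) = 0 (Function('F')(t) = Add(Rational(2, 3), Mul(Rational(-1, 3), Mul(2, Pow(1, -1)))) = Add(Rational(2, 3), Mul(Rational(-1, 3), Mul(2, 1))) = Add(Rational(2, 3), Mul(Rational(-1, 3), 2)) = Add(Rational(2, 3), Rational(-2, 3)) = 0)
Function('z')(j, m) = Mul(-1, m) (Function('z')(j, m) = Add(0, Mul(-1, m)) = Mul(-1, m))
Pow(Add(Add(-1222, Mul(-1, Function('z')(26, -25))), -3842), Rational(1, 2)) = Pow(Add(Add(-1222, Mul(-1, Mul(-1, -25))), -3842), Rational(1, 2)) = Pow(Add(Add(-1222, Mul(-1, 25)), -3842), Rational(1, 2)) = Pow(Add(Add(-1222, -25), -3842), Rational(1, 2)) = Pow(Add(-1247, -3842), Rational(1, 2)) = Pow(-5089, Rational(1, 2)) = Mul(I, Pow(5089, Rational(1, 2)))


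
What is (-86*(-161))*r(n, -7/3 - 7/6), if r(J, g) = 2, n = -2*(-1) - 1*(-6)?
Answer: 27692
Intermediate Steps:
n = 8 (n = 2 + 6 = 8)
(-86*(-161))*r(n, -7/3 - 7/6) = -86*(-161)*2 = 13846*2 = 27692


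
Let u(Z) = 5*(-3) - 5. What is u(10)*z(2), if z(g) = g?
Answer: -40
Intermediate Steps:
u(Z) = -20 (u(Z) = -15 - 5 = -20)
u(10)*z(2) = -20*2 = -40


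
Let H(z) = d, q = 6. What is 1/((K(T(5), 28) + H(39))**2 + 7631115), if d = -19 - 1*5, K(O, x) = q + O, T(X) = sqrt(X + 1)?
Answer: 2543815/19412984260083 + 4*sqrt(6)/6470994753361 ≈ 1.3104e-7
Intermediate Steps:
T(X) = sqrt(1 + X)
K(O, x) = 6 + O
d = -24 (d = -19 - 5 = -24)
H(z) = -24
1/((K(T(5), 28) + H(39))**2 + 7631115) = 1/(((6 + sqrt(1 + 5)) - 24)**2 + 7631115) = 1/(((6 + sqrt(6)) - 24)**2 + 7631115) = 1/((-18 + sqrt(6))**2 + 7631115) = 1/(7631115 + (-18 + sqrt(6))**2)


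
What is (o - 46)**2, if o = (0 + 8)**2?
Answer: 324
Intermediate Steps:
o = 64 (o = 8**2 = 64)
(o - 46)**2 = (64 - 46)**2 = 18**2 = 324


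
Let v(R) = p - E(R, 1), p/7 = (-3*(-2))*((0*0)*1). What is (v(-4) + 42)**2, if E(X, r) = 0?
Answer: 1764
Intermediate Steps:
p = 0 (p = 7*((-3*(-2))*((0*0)*1)) = 7*(6*(0*1)) = 7*(6*0) = 7*0 = 0)
v(R) = 0 (v(R) = 0 - 1*0 = 0 + 0 = 0)
(v(-4) + 42)**2 = (0 + 42)**2 = 42**2 = 1764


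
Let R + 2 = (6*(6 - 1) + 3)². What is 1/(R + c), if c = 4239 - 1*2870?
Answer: 1/2456 ≈ 0.00040717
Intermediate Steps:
R = 1087 (R = -2 + (6*(6 - 1) + 3)² = -2 + (6*5 + 3)² = -2 + (30 + 3)² = -2 + 33² = -2 + 1089 = 1087)
c = 1369 (c = 4239 - 2870 = 1369)
1/(R + c) = 1/(1087 + 1369) = 1/2456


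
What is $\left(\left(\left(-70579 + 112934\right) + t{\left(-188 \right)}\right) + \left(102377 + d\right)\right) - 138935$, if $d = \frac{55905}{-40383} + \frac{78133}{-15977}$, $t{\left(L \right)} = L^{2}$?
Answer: $\frac{8846697159269}{215066397} \approx 41135.0$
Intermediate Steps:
$d = - \frac{1349479708}{215066397}$ ($d = 55905 \left(- \frac{1}{40383}\right) + 78133 \left(- \frac{1}{15977}\right) = - \frac{18635}{13461} - \frac{78133}{15977} = - \frac{1349479708}{215066397} \approx -6.2747$)
$\left(\left(\left(-70579 + 112934\right) + t{\left(-188 \right)}\right) + \left(102377 + d\right)\right) - 138935 = \left(\left(\left(-70579 + 112934\right) + \left(-188\right)^{2}\right) + \left(102377 - \frac{1349479708}{215066397}\right)\right) - 138935 = \left(\left(42355 + 35344\right) + \frac{22016503045961}{215066397}\right) - 138935 = \left(77699 + \frac{22016503045961}{215066397}\right) - 138935 = \frac{38726947026464}{215066397} - 138935 = \frac{8846697159269}{215066397}$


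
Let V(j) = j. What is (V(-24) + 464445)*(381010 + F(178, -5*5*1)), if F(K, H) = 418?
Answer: 177143173188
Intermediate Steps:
(V(-24) + 464445)*(381010 + F(178, -5*5*1)) = (-24 + 464445)*(381010 + 418) = 464421*381428 = 177143173188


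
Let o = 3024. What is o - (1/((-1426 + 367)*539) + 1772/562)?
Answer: 484528995539/160395081 ≈ 3020.8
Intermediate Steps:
o - (1/((-1426 + 367)*539) + 1772/562) = 3024 - (1/((-1426 + 367)*539) + 1772/562) = 3024 - ((1/539)/(-1059) + 1772*(1/562)) = 3024 - (-1/1059*1/539 + 886/281) = 3024 - (-1/570801 + 886/281) = 3024 - 1*505729405/160395081 = 3024 - 505729405/160395081 = 484528995539/160395081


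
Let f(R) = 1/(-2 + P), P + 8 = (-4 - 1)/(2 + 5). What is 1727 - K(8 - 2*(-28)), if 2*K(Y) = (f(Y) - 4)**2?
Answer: 19334501/11250 ≈ 1718.6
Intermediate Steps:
P = -61/7 (P = -8 + (-4 - 1)/(2 + 5) = -8 - 5/7 = -61/7 ≈ -8.7143)
f(R) = -7/75 (f(R) = 1/(-2 - 61/7) = 1/(-75/7) = -7/75)
K(Y) = 94249/11250 (K(Y) = (-7/75 - 4)**2/2 = (-307/75)**2/2 = (1/2)*(94249/5625) = 94249/11250)
1727 - K(8 - 2*(-28)) = 1727 - 1*94249/11250 = 1727 - 94249/11250 = 19334501/11250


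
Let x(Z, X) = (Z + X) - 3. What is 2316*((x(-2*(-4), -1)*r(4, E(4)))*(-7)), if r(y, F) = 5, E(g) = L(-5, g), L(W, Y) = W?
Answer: -324240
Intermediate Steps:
E(g) = -5
x(Z, X) = -3 + X + Z (x(Z, X) = (X + Z) - 3 = -3 + X + Z)
2316*((x(-2*(-4), -1)*r(4, E(4)))*(-7)) = 2316*(((-3 - 1 - 2*(-4))*5)*(-7)) = 2316*(((-3 - 1 + 8)*5)*(-7)) = 2316*((4*5)*(-7)) = 2316*(20*(-7)) = 2316*(-140) = -324240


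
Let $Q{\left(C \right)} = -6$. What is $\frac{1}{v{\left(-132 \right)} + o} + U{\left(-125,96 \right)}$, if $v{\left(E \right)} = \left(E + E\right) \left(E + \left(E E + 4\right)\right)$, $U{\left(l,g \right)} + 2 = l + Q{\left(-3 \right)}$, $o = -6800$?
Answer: $- \frac{608201553}{4572944} \approx -133.0$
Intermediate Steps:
$U{\left(l,g \right)} = -8 + l$ ($U{\left(l,g \right)} = -2 + \left(l - 6\right) = -2 + \left(-6 + l\right) = -8 + l$)
$v{\left(E \right)} = 2 E \left(4 + E + E^{2}\right)$ ($v{\left(E \right)} = 2 E \left(E + \left(E^{2} + 4\right)\right) = 2 E \left(E + \left(4 + E^{2}\right)\right) = 2 E \left(4 + E + E^{2}\right)$)
$\frac{1}{v{\left(-132 \right)} + o} + U{\left(-125,96 \right)} = \frac{1}{2 \left(-132\right) \left(4 - 132 + \left(-132\right)^{2}\right) - 6800} - 133 = \frac{1}{2 \left(-132\right) \left(4 - 132 + 17424\right) - 6800} - 133 = \frac{1}{2 \left(-132\right) 17296 - 6800} - 133 = \frac{1}{-4566144 - 6800} - 133 = \frac{1}{-4572944} - 133 = - \frac{1}{4572944} - 133 = - \frac{608201553}{4572944}$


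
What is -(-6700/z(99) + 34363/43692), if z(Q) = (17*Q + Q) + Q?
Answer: 6912109/2490444 ≈ 2.7755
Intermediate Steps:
z(Q) = 19*Q (z(Q) = 18*Q + Q = 19*Q)
-(-6700/z(99) + 34363/43692) = -(-6700/(19*99) + 34363/43692) = -(-6700/1881 + 34363*(1/43692)) = -(-6700*1/1881 + 34363/43692) = -(-6700/1881 + 34363/43692) = -1*(-6912109/2490444) = 6912109/2490444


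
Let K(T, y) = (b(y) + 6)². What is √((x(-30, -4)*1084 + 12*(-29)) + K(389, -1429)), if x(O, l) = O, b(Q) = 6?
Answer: 18*I*√101 ≈ 180.9*I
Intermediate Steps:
K(T, y) = 144 (K(T, y) = (6 + 6)² = 12² = 144)
√((x(-30, -4)*1084 + 12*(-29)) + K(389, -1429)) = √((-30*1084 + 12*(-29)) + 144) = √((-32520 - 348) + 144) = √(-32868 + 144) = √(-32724) = 18*I*√101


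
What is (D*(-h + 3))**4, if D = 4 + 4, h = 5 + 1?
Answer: 331776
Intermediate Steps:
h = 6
D = 8
(D*(-h + 3))**4 = (8*(-1*6 + 3))**4 = (8*(-6 + 3))**4 = (8*(-3))**4 = (-24)**4 = 331776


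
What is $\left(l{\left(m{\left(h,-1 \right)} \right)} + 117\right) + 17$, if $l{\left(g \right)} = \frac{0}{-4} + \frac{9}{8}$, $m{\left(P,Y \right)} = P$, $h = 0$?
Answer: $\frac{1081}{8} \approx 135.13$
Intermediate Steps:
$l{\left(g \right)} = \frac{9}{8}$ ($l{\left(g \right)} = 0 \left(- \frac{1}{4}\right) + 9 \cdot \frac{1}{8} = 0 + \frac{9}{8} = \frac{9}{8}$)
$\left(l{\left(m{\left(h,-1 \right)} \right)} + 117\right) + 17 = \left(\frac{9}{8} + 117\right) + 17 = \frac{945}{8} + 17 = \frac{1081}{8}$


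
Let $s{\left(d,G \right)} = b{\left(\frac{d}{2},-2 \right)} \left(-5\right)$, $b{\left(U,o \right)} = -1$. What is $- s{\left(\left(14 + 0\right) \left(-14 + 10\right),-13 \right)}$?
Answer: $-5$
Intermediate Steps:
$s{\left(d,G \right)} = 5$ ($s{\left(d,G \right)} = \left(-1\right) \left(-5\right) = 5$)
$- s{\left(\left(14 + 0\right) \left(-14 + 10\right),-13 \right)} = \left(-1\right) 5 = -5$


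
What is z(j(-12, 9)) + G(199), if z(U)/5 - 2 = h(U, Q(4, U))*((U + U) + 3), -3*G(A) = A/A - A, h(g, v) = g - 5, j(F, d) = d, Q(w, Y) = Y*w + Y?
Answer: 496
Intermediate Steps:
Q(w, Y) = Y + Y*w
h(g, v) = -5 + g
G(A) = -⅓ + A/3 (G(A) = -(A/A - A)/3 = -(1 - A)/3 = -⅓ + A/3)
z(U) = 10 + 5*(-5 + U)*(3 + 2*U) (z(U) = 10 + 5*((-5 + U)*((U + U) + 3)) = 10 + 5*((-5 + U)*(2*U + 3)) = 10 + 5*((-5 + U)*(3 + 2*U)) = 10 + 5*(-5 + U)*(3 + 2*U))
z(j(-12, 9)) + G(199) = (-65 - 35*9 + 10*9²) + (-⅓ + (⅓)*199) = (-65 - 315 + 10*81) + (-⅓ + 199/3) = (-65 - 315 + 810) + 66 = 430 + 66 = 496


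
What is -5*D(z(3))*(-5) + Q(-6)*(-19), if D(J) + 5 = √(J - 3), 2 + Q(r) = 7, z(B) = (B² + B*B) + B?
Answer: -220 + 75*√2 ≈ -113.93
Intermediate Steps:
z(B) = B + 2*B² (z(B) = (B² + B²) + B = 2*B² + B = B + 2*B²)
Q(r) = 5 (Q(r) = -2 + 7 = 5)
D(J) = -5 + √(-3 + J) (D(J) = -5 + √(J - 3) = -5 + √(-3 + J))
-5*D(z(3))*(-5) + Q(-6)*(-19) = -5*(-5 + √(-3 + 3*(1 + 2*3)))*(-5) + 5*(-19) = -5*(-5 + √(-3 + 3*(1 + 6)))*(-5) - 95 = -5*(-5 + √(-3 + 3*7))*(-5) - 95 = -5*(-5 + √(-3 + 21))*(-5) - 95 = -5*(-5 + √18)*(-5) - 95 = -5*(-5 + 3*√2)*(-5) - 95 = (25 - 15*√2)*(-5) - 95 = (-125 + 75*√2) - 95 = -220 + 75*√2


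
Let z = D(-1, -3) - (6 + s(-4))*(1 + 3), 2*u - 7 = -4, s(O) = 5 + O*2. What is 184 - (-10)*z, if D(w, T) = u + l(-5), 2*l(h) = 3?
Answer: 94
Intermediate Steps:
s(O) = 5 + 2*O
u = 3/2 (u = 7/2 + (1/2)*(-4) = 7/2 - 2 = 3/2 ≈ 1.5000)
l(h) = 3/2 (l(h) = (1/2)*3 = 3/2)
D(w, T) = 3 (D(w, T) = 3/2 + 3/2 = 3)
z = -9 (z = 3 - (6 + (5 + 2*(-4)))*(1 + 3) = 3 - (6 + (5 - 8))*4 = 3 - (6 - 3)*4 = 3 - 3*4 = 3 - 1*12 = 3 - 12 = -9)
184 - (-10)*z = 184 - (-10)*(-9) = 184 - 1*90 = 184 - 90 = 94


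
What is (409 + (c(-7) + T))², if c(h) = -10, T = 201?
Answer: 360000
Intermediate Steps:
(409 + (c(-7) + T))² = (409 + (-10 + 201))² = (409 + 191)² = 600² = 360000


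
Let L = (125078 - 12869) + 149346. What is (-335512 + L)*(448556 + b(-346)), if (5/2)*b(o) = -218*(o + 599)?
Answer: -157711231704/5 ≈ -3.1542e+10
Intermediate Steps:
L = 261555 (L = 112209 + 149346 = 261555)
b(o) = -261164/5 - 436*o/5 (b(o) = 2*(-218*(o + 599))/5 = 2*(-218*(599 + o))/5 = 2*(-130582 - 218*o)/5 = -261164/5 - 436*o/5)
(-335512 + L)*(448556 + b(-346)) = (-335512 + 261555)*(448556 + (-261164/5 - 436/5*(-346))) = -73957*(448556 + (-261164/5 + 150856/5)) = -73957*(448556 - 110308/5) = -73957*2132472/5 = -157711231704/5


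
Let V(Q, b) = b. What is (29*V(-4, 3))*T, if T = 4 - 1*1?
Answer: 261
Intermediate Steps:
T = 3 (T = 4 - 1 = 3)
(29*V(-4, 3))*T = (29*3)*3 = 87*3 = 261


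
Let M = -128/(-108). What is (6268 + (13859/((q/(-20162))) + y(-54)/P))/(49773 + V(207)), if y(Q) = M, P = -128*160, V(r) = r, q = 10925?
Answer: -104147675119/269583552000 ≈ -0.38633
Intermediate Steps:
M = 32/27 (M = -128*(-1/108) = 32/27 ≈ 1.1852)
P = -20480
y(Q) = 32/27
(6268 + (13859/((q/(-20162))) + y(-54)/P))/(49773 + V(207)) = (6268 + (13859/((10925/(-20162))) + (32/27)/(-20480)))/(49773 + 207) = (6268 + (13859/((10925*(-1/20162))) + (32/27)*(-1/20480)))/49980 = (6268 + (13859/(-10925/20162) - 1/17280))*(1/49980) = (6268 + (13859*(-20162/10925) - 1/17280))*(1/49980) = (6268 + (-279425158/10925 - 1/17280))*(1/49980) = (6268 - 965693348233/37756800)*(1/49980) = -729033725833/37756800*1/49980 = -104147675119/269583552000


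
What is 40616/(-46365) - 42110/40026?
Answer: -198784787/103100305 ≈ -1.9281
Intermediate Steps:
40616/(-46365) - 42110/40026 = 40616*(-1/46365) - 42110*1/40026 = -40616/46365 - 21055/20013 = -198784787/103100305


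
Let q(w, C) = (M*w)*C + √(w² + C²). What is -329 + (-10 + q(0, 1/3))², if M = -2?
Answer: -2120/9 ≈ -235.56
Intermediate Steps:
q(w, C) = √(C² + w²) - 2*C*w (q(w, C) = (-2*w)*C + √(w² + C²) = -2*C*w + √(C² + w²) = √(C² + w²) - 2*C*w)
-329 + (-10 + q(0, 1/3))² = -329 + (-10 + (√((1/3)² + 0²) - 2*0/3))² = -329 + (-10 + (√((⅓)² + 0) - 2*⅓*0))² = -329 + (-10 + (√(⅑ + 0) + 0))² = -329 + (-10 + (√(⅑) + 0))² = -329 + (-10 + (⅓ + 0))² = -329 + (-10 + ⅓)² = -329 + (-29/3)² = -329 + 841/9 = -2120/9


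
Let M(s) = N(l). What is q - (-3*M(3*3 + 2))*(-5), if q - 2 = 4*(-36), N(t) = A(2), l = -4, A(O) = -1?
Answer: -127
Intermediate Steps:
N(t) = -1
M(s) = -1
q = -142 (q = 2 + 4*(-36) = 2 - 144 = -142)
q - (-3*M(3*3 + 2))*(-5) = -142 - (-3*(-1))*(-5) = -142 - 3*(-5) = -142 - 1*(-15) = -142 + 15 = -127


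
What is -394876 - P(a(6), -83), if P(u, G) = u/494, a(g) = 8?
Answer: -97534376/247 ≈ -3.9488e+5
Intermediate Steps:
P(u, G) = u/494 (P(u, G) = u*(1/494) = u/494)
-394876 - P(a(6), -83) = -394876 - 8/494 = -394876 - 1*4/247 = -394876 - 4/247 = -97534376/247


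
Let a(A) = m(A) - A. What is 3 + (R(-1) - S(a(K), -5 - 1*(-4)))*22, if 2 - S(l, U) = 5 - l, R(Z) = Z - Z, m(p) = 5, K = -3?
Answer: -107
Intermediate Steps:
a(A) = 5 - A
R(Z) = 0
S(l, U) = -3 + l (S(l, U) = 2 - (5 - l) = 2 + (-5 + l) = -3 + l)
3 + (R(-1) - S(a(K), -5 - 1*(-4)))*22 = 3 + (0 - (-3 + (5 - 1*(-3))))*22 = 3 + (0 - (-3 + (5 + 3)))*22 = 3 + (0 - (-3 + 8))*22 = 3 + (0 - 1*5)*22 = 3 + (0 - 5)*22 = 3 - 5*22 = 3 - 110 = -107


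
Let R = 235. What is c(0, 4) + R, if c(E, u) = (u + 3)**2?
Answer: 284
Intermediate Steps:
c(E, u) = (3 + u)**2
c(0, 4) + R = (3 + 4)**2 + 235 = 7**2 + 235 = 49 + 235 = 284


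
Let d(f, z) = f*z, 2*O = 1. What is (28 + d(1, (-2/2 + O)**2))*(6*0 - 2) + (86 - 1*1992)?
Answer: -3925/2 ≈ -1962.5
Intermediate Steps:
O = 1/2 (O = (1/2)*1 = 1/2 ≈ 0.50000)
(28 + d(1, (-2/2 + O)**2))*(6*0 - 2) + (86 - 1*1992) = (28 + 1*(-2/2 + 1/2)**2)*(6*0 - 2) + (86 - 1*1992) = (28 + 1*(-2*1/2 + 1/2)**2)*(0 - 2) + (86 - 1992) = (28 + 1*(-1 + 1/2)**2)*(-2) - 1906 = (28 + 1*(-1/2)**2)*(-2) - 1906 = (28 + 1*(1/4))*(-2) - 1906 = (28 + 1/4)*(-2) - 1906 = (113/4)*(-2) - 1906 = -113/2 - 1906 = -3925/2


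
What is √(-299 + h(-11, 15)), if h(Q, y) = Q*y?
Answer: 4*I*√29 ≈ 21.541*I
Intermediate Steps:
√(-299 + h(-11, 15)) = √(-299 - 11*15) = √(-299 - 165) = √(-464) = 4*I*√29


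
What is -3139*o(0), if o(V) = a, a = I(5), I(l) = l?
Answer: -15695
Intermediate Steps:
a = 5
o(V) = 5
-3139*o(0) = -3139*5 = -15695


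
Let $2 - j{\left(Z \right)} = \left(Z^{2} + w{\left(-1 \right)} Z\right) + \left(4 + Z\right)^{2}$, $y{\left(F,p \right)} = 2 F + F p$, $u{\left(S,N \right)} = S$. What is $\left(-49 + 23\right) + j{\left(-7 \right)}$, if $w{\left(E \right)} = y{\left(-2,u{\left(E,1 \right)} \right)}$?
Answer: $-96$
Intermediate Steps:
$w{\left(E \right)} = -4 - 2 E$ ($w{\left(E \right)} = - 2 \left(2 + E\right) = -4 - 2 E$)
$j{\left(Z \right)} = 2 - Z^{2} - \left(4 + Z\right)^{2} + 2 Z$ ($j{\left(Z \right)} = 2 - \left(\left(Z^{2} + \left(-4 - -2\right) Z\right) + \left(4 + Z\right)^{2}\right) = 2 - \left(\left(Z^{2} + \left(-4 + 2\right) Z\right) + \left(4 + Z\right)^{2}\right) = 2 - \left(\left(Z^{2} - 2 Z\right) + \left(4 + Z\right)^{2}\right) = 2 - \left(Z^{2} + \left(4 + Z\right)^{2} - 2 Z\right) = 2 - Z^{2} - \left(4 + Z\right)^{2} + 2 Z$)
$\left(-49 + 23\right) + j{\left(-7 \right)} = \left(-49 + 23\right) - \left(-28 + 98\right) = -26 - 70 = -96$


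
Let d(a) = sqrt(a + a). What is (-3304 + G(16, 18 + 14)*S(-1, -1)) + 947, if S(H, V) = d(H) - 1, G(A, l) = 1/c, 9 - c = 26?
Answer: -40068/17 - I*sqrt(2)/17 ≈ -2356.9 - 0.083189*I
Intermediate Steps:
c = -17 (c = 9 - 1*26 = 9 - 26 = -17)
d(a) = sqrt(2)*sqrt(a) (d(a) = sqrt(2*a) = sqrt(2)*sqrt(a))
G(A, l) = -1/17 (G(A, l) = 1/(-17) = -1/17)
S(H, V) = -1 + sqrt(2)*sqrt(H) (S(H, V) = sqrt(2)*sqrt(H) - 1 = -1 + sqrt(2)*sqrt(H))
(-3304 + G(16, 18 + 14)*S(-1, -1)) + 947 = (-3304 - (-1 + sqrt(2)*sqrt(-1))/17) + 947 = (-3304 - (-1 + sqrt(2)*I)/17) + 947 = (-3304 - (-1 + I*sqrt(2))/17) + 947 = (-3304 + (1/17 - I*sqrt(2)/17)) + 947 = (-56167/17 - I*sqrt(2)/17) + 947 = -40068/17 - I*sqrt(2)/17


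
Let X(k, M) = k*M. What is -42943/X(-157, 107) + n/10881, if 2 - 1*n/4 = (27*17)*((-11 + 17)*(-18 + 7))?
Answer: 2503032799/182789919 ≈ 13.693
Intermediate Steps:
X(k, M) = M*k
n = 121184 (n = 8 - 4*27*17*(-11 + 17)*(-18 + 7) = 8 - 1836*6*(-11) = 8 - 1836*(-66) = 8 - 4*(-30294) = 8 + 121176 = 121184)
-42943/X(-157, 107) + n/10881 = -42943/(107*(-157)) + 121184/10881 = -42943/(-16799) + 121184*(1/10881) = -42943*(-1/16799) + 121184/10881 = 42943/16799 + 121184/10881 = 2503032799/182789919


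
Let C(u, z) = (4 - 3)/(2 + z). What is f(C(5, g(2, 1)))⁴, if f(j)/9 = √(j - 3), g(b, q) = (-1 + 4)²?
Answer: 6718464/121 ≈ 55525.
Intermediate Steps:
g(b, q) = 9 (g(b, q) = 3² = 9)
C(u, z) = 1/(2 + z)
f(j) = 9*√(-3 + j) (f(j) = 9*√(j - 3) = 9*√(-3 + j))
f(C(5, g(2, 1)))⁴ = (9*√(-3 + 1/(2 + 9)))⁴ = (9*√(-3 + 1/11))⁴ = (9*√(-32/11))⁴ = (9*(4*I*√22/11))⁴ = (36*I*√22/11)⁴ = 6718464/121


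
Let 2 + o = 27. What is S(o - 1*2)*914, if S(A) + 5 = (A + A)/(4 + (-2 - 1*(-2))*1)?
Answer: 5941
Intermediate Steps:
o = 25 (o = -2 + 27 = 25)
S(A) = -5 + A/2 (S(A) = -5 + (A + A)/(4 + (-2 - 1*(-2))*1) = -5 + (2*A)/(4 + (-2 + 2)*1) = -5 + (2*A)/(4 + 0*1) = -5 + (2*A)/(4 + 0) = -5 + (2*A)/4 = -5 + (2*A)*(¼) = -5 + A/2)
S(o - 1*2)*914 = (-5 + (25 - 1*2)/2)*914 = (-5 + (25 - 2)/2)*914 = (-5 + (½)*23)*914 = (-5 + 23/2)*914 = (13/2)*914 = 5941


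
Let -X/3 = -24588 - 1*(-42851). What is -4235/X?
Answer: 605/7827 ≈ 0.077296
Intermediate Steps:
X = -54789 (X = -3*(-24588 - 1*(-42851)) = -3*(-24588 + 42851) = -3*18263 = -54789)
-4235/X = -4235/(-54789) = -4235*(-1/54789) = 605/7827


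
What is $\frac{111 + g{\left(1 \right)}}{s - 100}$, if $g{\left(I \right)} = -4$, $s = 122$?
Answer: $\frac{107}{22} \approx 4.8636$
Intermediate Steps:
$\frac{111 + g{\left(1 \right)}}{s - 100} = \frac{111 - 4}{122 - 100} = \frac{1}{22} \cdot 107 = \frac{107}{22}$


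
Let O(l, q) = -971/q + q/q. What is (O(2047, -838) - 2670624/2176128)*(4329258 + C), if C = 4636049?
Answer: 26438824822605/3165964 ≈ 8.3510e+6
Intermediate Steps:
O(l, q) = 1 - 971/q (O(l, q) = -971/q + 1 = 1 - 971/q)
(O(2047, -838) - 2670624/2176128)*(4329258 + C) = ((-971 - 838)/(-838) - 2670624/2176128)*(4329258 + 4636049) = (-1/838*(-1809) - 2670624*1/2176128)*8965307 = (1809/838 - 9273/7556)*8965307 = (2949015/3165964)*8965307 = 26438824822605/3165964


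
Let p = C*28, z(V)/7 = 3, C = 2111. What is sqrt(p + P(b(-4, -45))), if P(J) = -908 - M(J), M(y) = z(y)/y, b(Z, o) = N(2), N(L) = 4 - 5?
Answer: 3*sqrt(6469) ≈ 241.29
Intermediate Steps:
z(V) = 21 (z(V) = 7*3 = 21)
N(L) = -1
b(Z, o) = -1
M(y) = 21/y
P(J) = -908 - 21/J
p = 59108 (p = 2111*28 = 59108)
sqrt(p + P(b(-4, -45))) = sqrt(59108 + (-908 - 21/(-1))) = sqrt(59108 + (-908 - 21*(-1))) = sqrt(59108 + (-908 + 21)) = sqrt(59108 - 887) = sqrt(58221) = 3*sqrt(6469)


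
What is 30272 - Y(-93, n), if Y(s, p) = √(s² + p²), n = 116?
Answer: 30272 - √22105 ≈ 30123.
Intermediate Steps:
Y(s, p) = √(p² + s²)
30272 - Y(-93, n) = 30272 - √(116² + (-93)²) = 30272 - √(13456 + 8649) = 30272 - √22105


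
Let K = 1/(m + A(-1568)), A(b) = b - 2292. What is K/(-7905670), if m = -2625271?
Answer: 1/20785042072770 ≈ 4.8112e-14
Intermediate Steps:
A(b) = -2292 + b
K = -1/2629131 (K = 1/(-2625271 + (-2292 - 1568)) = 1/(-2625271 - 3860) = 1/(-2629131) = -1/2629131 ≈ -3.8035e-7)
K/(-7905670) = -1/2629131/(-7905670) = -1/2629131*(-1/7905670) = 1/20785042072770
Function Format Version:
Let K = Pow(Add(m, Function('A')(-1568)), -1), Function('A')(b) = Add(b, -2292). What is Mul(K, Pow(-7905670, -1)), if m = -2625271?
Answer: Rational(1, 20785042072770) ≈ 4.8112e-14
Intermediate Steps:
Function('A')(b) = Add(-2292, b)
K = Rational(-1, 2629131) (K = Pow(Add(-2625271, Add(-2292, -1568)), -1) = Pow(Add(-2625271, -3860), -1) = Pow(-2629131, -1) = Rational(-1, 2629131) ≈ -3.8035e-7)
Mul(K, Pow(-7905670, -1)) = Mul(Rational(-1, 2629131), Pow(-7905670, -1)) = Mul(Rational(-1, 2629131), Rational(-1, 7905670)) = Rational(1, 20785042072770)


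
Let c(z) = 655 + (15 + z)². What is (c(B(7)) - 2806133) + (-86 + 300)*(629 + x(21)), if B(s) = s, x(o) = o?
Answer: -2665894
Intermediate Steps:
(c(B(7)) - 2806133) + (-86 + 300)*(629 + x(21)) = ((655 + (15 + 7)²) - 2806133) + (-86 + 300)*(629 + 21) = ((655 + 22²) - 2806133) + 214*650 = ((655 + 484) - 2806133) + 139100 = (1139 - 2806133) + 139100 = -2804994 + 139100 = -2665894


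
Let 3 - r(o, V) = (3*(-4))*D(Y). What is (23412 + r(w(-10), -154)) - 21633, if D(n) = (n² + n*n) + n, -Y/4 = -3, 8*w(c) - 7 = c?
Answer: 5382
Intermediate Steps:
w(c) = 7/8 + c/8
Y = 12 (Y = -4*(-3) = 12)
D(n) = n + 2*n² (D(n) = (n² + n²) + n = 2*n² + n = n + 2*n²)
r(o, V) = 3603 (r(o, V) = 3 - 3*(-4)*12*(1 + 2*12) = 3 - (-12)*12*(1 + 24) = 3 - (-12)*12*25 = 3 - (-12)*300 = 3 - 1*(-3600) = 3 + 3600 = 3603)
(23412 + r(w(-10), -154)) - 21633 = (23412 + 3603) - 21633 = 27015 - 21633 = 5382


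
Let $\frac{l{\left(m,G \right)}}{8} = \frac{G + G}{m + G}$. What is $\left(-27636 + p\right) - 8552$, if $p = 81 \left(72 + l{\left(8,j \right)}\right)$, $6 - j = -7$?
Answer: $- \frac{206876}{7} \approx -29554.0$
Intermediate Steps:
$j = 13$ ($j = 6 - -7 = 6 + 7 = 13$)
$l{\left(m,G \right)} = \frac{16 G}{G + m}$ ($l{\left(m,G \right)} = 8 \frac{G + G}{m + G} = 8 \frac{2 G}{G + m} = \frac{16 G}{G + m}$)
$p = \frac{46440}{7}$ ($p = 81 \left(72 + 16 \cdot 13 \frac{1}{13 + 8}\right) = 81 \left(72 + 16 \cdot 13 \cdot \frac{1}{21}\right) = 81 \left(72 + \frac{208}{21}\right) = 81 \cdot \frac{1720}{21} = \frac{46440}{7} \approx 6634.3$)
$\left(-27636 + p\right) - 8552 = \left(-27636 + \frac{46440}{7}\right) - 8552 = - \frac{147012}{7} - 8552 = - \frac{206876}{7}$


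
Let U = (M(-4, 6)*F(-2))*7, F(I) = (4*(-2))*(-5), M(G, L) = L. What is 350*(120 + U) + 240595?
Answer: 870595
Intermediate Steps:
F(I) = 40 (F(I) = -8*(-5) = 40)
U = 1680 (U = (6*40)*7 = 240*7 = 1680)
350*(120 + U) + 240595 = 350*(120 + 1680) + 240595 = 350*1800 + 240595 = 630000 + 240595 = 870595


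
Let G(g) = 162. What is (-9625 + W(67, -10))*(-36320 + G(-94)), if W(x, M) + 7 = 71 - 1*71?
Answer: 348273856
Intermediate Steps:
W(x, M) = -7 (W(x, M) = -7 + (71 - 1*71) = -7 + (71 - 71) = -7 + 0 = -7)
(-9625 + W(67, -10))*(-36320 + G(-94)) = (-9625 - 7)*(-36320 + 162) = -9632*(-36158) = 348273856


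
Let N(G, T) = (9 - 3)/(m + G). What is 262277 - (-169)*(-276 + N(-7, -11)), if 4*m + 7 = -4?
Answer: 215529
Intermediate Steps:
m = -11/4 (m = -7/4 + (1/4)*(-4) = -7/4 - 1 = -11/4 ≈ -2.7500)
N(G, T) = 6/(-11/4 + G) (N(G, T) = (9 - 3)/(-11/4 + G) = 6/(-11/4 + G))
262277 - (-169)*(-276 + N(-7, -11)) = 262277 - (-169)*(-276 + 24/(-11 + 4*(-7))) = 262277 - (-169)*(-276 + 24/(-11 - 28)) = 262277 - (-169)*(-276 + 24/(-39)) = 262277 - (-169)*(-276 + 24*(-1/39)) = 262277 - (-169)*(-276 - 8/13) = 262277 - (-169)*(-3596)/13 = 262277 - 1*46748 = 262277 - 46748 = 215529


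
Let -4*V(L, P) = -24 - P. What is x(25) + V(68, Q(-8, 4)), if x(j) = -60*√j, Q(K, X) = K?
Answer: -296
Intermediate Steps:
V(L, P) = 6 + P/4 (V(L, P) = -(-24 - P)/4 = 6 + P/4)
x(25) + V(68, Q(-8, 4)) = -60*√25 + (6 + (¼)*(-8)) = -60*5 + (6 - 2) = -300 + 4 = -296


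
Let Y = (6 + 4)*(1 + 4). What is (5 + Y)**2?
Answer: 3025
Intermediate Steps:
Y = 50 (Y = 10*5 = 50)
(5 + Y)**2 = (5 + 50)**2 = 55**2 = 3025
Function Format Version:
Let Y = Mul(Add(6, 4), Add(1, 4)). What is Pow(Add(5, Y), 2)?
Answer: 3025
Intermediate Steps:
Y = 50 (Y = Mul(10, 5) = 50)
Pow(Add(5, Y), 2) = Pow(Add(5, 50), 2) = Pow(55, 2) = 3025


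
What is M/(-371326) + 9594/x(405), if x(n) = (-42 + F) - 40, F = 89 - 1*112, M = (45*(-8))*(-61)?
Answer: -594134574/6498205 ≈ -91.431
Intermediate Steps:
M = 21960 (M = -360*(-61) = 21960)
F = -23 (F = 89 - 112 = -23)
x(n) = -105 (x(n) = (-42 - 23) - 40 = -65 - 40 = -105)
M/(-371326) + 9594/x(405) = 21960/(-371326) + 9594/(-105) = 21960*(-1/371326) + 9594*(-1/105) = -10980/185663 - 3198/35 = -594134574/6498205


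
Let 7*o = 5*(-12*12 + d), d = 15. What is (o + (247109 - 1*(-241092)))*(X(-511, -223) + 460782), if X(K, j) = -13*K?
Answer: 228154282550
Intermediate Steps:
o = -645/7 (o = (5*(-12*12 + 15))/7 = (5*(-144 + 15))/7 = (5*(-129))/7 = (1/7)*(-645) = -645/7 ≈ -92.143)
(o + (247109 - 1*(-241092)))*(X(-511, -223) + 460782) = (-645/7 + (247109 - 1*(-241092)))*(-13*(-511) + 460782) = (-645/7 + (247109 + 241092))*(6643 + 460782) = (-645/7 + 488201)*467425 = (3416762/7)*467425 = 228154282550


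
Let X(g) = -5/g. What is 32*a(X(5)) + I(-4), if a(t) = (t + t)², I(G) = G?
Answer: 124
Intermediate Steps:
a(t) = 4*t² (a(t) = (2*t)² = 4*t²)
32*a(X(5)) + I(-4) = 32*(4*(-5/5)²) - 4 = 32*(4*(-5*⅕)²) - 4 = 32*(4*(-1)²) - 4 = 32*(4*1) - 4 = 32*4 - 4 = 128 - 4 = 124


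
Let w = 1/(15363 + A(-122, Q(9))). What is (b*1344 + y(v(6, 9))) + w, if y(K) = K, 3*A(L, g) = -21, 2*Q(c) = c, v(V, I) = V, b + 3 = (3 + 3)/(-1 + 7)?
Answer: -41184791/15356 ≈ -2682.0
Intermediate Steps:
b = -2 (b = -3 + (3 + 3)/(-1 + 7) = -3 + 6/6 = -3 + 6*(⅙) = -3 + 1 = -2)
Q(c) = c/2
A(L, g) = -7 (A(L, g) = (⅓)*(-21) = -7)
w = 1/15356 (w = 1/(15363 - 7) = 1/15356 ≈ 6.5121e-5)
(b*1344 + y(v(6, 9))) + w = (-2*1344 + 6) + 1/15356 = (-2688 + 6) + 1/15356 = -2682 + 1/15356 = -41184791/15356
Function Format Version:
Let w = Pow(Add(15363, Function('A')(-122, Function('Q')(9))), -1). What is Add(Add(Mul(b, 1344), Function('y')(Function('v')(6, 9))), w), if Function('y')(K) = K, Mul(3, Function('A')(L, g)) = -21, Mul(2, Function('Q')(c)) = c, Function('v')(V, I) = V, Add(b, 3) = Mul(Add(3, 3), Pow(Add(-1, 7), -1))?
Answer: Rational(-41184791, 15356) ≈ -2682.0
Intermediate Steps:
b = -2 (b = Add(-3, Mul(Add(3, 3), Pow(Add(-1, 7), -1))) = Add(-3, Mul(6, Pow(6, -1))) = Add(-3, Mul(6, Rational(1, 6))) = Add(-3, 1) = -2)
Function('Q')(c) = Mul(Rational(1, 2), c)
Function('A')(L, g) = -7 (Function('A')(L, g) = Mul(Rational(1, 3), -21) = -7)
w = Rational(1, 15356) (w = Pow(Add(15363, -7), -1) = Pow(15356, -1) = Rational(1, 15356) ≈ 6.5121e-5)
Add(Add(Mul(b, 1344), Function('y')(Function('v')(6, 9))), w) = Add(Add(Mul(-2, 1344), 6), Rational(1, 15356)) = Add(Add(-2688, 6), Rational(1, 15356)) = Add(-2682, Rational(1, 15356)) = Rational(-41184791, 15356)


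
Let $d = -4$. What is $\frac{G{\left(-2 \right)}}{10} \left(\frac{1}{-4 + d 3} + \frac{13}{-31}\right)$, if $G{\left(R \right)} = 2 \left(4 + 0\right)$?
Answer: $- \frac{239}{620} \approx -0.38548$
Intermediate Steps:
$G{\left(R \right)} = 8$ ($G{\left(R \right)} = 2 \cdot 4 = 8$)
$\frac{G{\left(-2 \right)}}{10} \left(\frac{1}{-4 + d 3} + \frac{13}{-31}\right) = \frac{8}{10} \left(\frac{1}{-4 - 12} + \frac{13}{-31}\right) = 8 \cdot \frac{1}{10} \left(\frac{1}{-4 - 12} + 13 \left(- \frac{1}{31}\right)\right) = \frac{4 \left(\frac{1}{-16} - \frac{13}{31}\right)}{5} = \frac{4 \left(- \frac{1}{16} - \frac{13}{31}\right)}{5} = \frac{4}{5} \left(- \frac{239}{496}\right) = - \frac{239}{620}$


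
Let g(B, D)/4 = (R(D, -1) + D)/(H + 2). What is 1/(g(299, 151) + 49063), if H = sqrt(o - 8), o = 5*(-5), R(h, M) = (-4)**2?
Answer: 1816667/89197127413 + 668*I*sqrt(33)/89197127413 ≈ 2.0367e-5 + 4.3021e-8*I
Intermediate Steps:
R(h, M) = 16
o = -25
H = I*sqrt(33) (H = sqrt(-25 - 8) = sqrt(-33) = I*sqrt(33) ≈ 5.7446*I)
g(B, D) = 4*(16 + D)/(2 + I*sqrt(33)) (g(B, D) = 4*((16 + D)/(I*sqrt(33) + 2)) = 4*((16 + D)/(2 + I*sqrt(33))) = 4*(16 + D)/(2 + I*sqrt(33)))
1/(g(299, 151) + 49063) = 1/(4*(16 + 151)/(2 + I*sqrt(33)) + 49063) = 1/(4*167/(2 + I*sqrt(33)) + 49063) = 1/(668/(2 + I*sqrt(33)) + 49063) = 1/(49063 + 668/(2 + I*sqrt(33)))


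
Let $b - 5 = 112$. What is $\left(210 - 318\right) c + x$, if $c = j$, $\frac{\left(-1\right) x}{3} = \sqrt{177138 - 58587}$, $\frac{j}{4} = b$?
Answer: $-50544 - 3 \sqrt{118551} \approx -51577.0$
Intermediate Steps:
$b = 117$ ($b = 5 + 112 = 117$)
$j = 468$ ($j = 4 \cdot 117 = 468$)
$x = - 3 \sqrt{118551}$ ($x = - 3 \sqrt{177138 - 58587} = - 3 \sqrt{118551} \approx -1032.9$)
$c = 468$
$\left(210 - 318\right) c + x = \left(210 - 318\right) 468 - 3 \sqrt{118551} = \left(-108\right) 468 - 3 \sqrt{118551} = -50544 - 3 \sqrt{118551}$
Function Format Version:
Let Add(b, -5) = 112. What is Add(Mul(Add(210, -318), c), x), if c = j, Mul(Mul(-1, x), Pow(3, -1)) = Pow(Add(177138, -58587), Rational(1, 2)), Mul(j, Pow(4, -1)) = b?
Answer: Add(-50544, Mul(-3, Pow(118551, Rational(1, 2)))) ≈ -51577.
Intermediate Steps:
b = 117 (b = Add(5, 112) = 117)
j = 468 (j = Mul(4, 117) = 468)
x = Mul(-3, Pow(118551, Rational(1, 2))) (x = Mul(-3, Pow(Add(177138, -58587), Rational(1, 2))) = Mul(-3, Pow(118551, Rational(1, 2))) ≈ -1032.9)
c = 468
Add(Mul(Add(210, -318), c), x) = Add(Mul(Add(210, -318), 468), Mul(-3, Pow(118551, Rational(1, 2)))) = Add(Mul(-108, 468), Mul(-3, Pow(118551, Rational(1, 2)))) = Add(-50544, Mul(-3, Pow(118551, Rational(1, 2))))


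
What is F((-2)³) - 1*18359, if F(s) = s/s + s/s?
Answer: -18357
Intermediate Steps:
F(s) = 2 (F(s) = 1 + 1 = 2)
F((-2)³) - 1*18359 = 2 - 1*18359 = 2 - 18359 = -18357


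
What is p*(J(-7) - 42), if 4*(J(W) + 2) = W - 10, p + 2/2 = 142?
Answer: -27213/4 ≈ -6803.3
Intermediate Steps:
p = 141 (p = -1 + 142 = 141)
J(W) = -9/2 + W/4 (J(W) = -2 + (W - 10)/4 = -2 + (-10 + W)/4 = -2 + (-5/2 + W/4) = -9/2 + W/4)
p*(J(-7) - 42) = 141*((-9/2 + (¼)*(-7)) - 42) = 141*((-9/2 - 7/4) - 42) = 141*(-25/4 - 42) = 141*(-193/4) = -27213/4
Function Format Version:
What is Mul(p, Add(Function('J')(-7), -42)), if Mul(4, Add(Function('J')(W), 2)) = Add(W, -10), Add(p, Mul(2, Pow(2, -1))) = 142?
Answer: Rational(-27213, 4) ≈ -6803.3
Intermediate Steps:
p = 141 (p = Add(-1, 142) = 141)
Function('J')(W) = Add(Rational(-9, 2), Mul(Rational(1, 4), W)) (Function('J')(W) = Add(-2, Mul(Rational(1, 4), Add(W, -10))) = Add(-2, Mul(Rational(1, 4), Add(-10, W))) = Add(-2, Add(Rational(-5, 2), Mul(Rational(1, 4), W))) = Add(Rational(-9, 2), Mul(Rational(1, 4), W)))
Mul(p, Add(Function('J')(-7), -42)) = Mul(141, Add(Add(Rational(-9, 2), Mul(Rational(1, 4), -7)), -42)) = Mul(141, Add(Add(Rational(-9, 2), Rational(-7, 4)), -42)) = Mul(141, Add(Rational(-25, 4), -42)) = Mul(141, Rational(-193, 4)) = Rational(-27213, 4)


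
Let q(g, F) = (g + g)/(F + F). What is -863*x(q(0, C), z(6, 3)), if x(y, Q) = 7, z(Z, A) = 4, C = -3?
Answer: -6041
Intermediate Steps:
q(g, F) = g/F (q(g, F) = (2*g)/((2*F)) = (2*g)*(1/(2*F)) = g/F)
-863*x(q(0, C), z(6, 3)) = -863*7 = -6041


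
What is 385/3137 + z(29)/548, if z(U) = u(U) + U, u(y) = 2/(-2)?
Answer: 74704/429769 ≈ 0.17382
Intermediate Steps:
u(y) = -1 (u(y) = 2*(-1/2) = -1)
z(U) = -1 + U
385/3137 + z(29)/548 = 385/3137 + (-1 + 29)/548 = 385*(1/3137) + 28*(1/548) = 385/3137 + 7/137 = 74704/429769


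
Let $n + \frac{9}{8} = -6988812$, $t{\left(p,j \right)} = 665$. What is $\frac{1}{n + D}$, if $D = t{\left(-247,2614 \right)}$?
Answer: $- \frac{8}{55905185} \approx -1.431 \cdot 10^{-7}$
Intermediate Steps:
$n = - \frac{55910505}{8}$ ($n = - \frac{9}{8} - 6988812 = - \frac{55910505}{8} \approx -6.9888 \cdot 10^{6}$)
$D = 665$
$\frac{1}{n + D} = \frac{1}{- \frac{55910505}{8} + 665} = \frac{1}{- \frac{55905185}{8}} = - \frac{8}{55905185}$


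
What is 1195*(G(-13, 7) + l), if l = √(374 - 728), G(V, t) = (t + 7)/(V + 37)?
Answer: 8365/12 + 1195*I*√354 ≈ 697.08 + 22484.0*I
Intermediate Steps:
G(V, t) = (7 + t)/(37 + V)
l = I*√354 (l = √(-354) = I*√354 ≈ 18.815*I)
1195*(G(-13, 7) + l) = 1195*((7 + 7)/(37 - 13) + I*√354) = 1195*(14/24 + I*√354) = 1195*((1/24)*14 + I*√354) = 1195*(7/12 + I*√354) = 8365/12 + 1195*I*√354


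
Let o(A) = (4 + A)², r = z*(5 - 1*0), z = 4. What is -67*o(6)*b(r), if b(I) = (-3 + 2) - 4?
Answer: 33500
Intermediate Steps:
r = 20 (r = 4*(5 - 1*0) = 4*(5 + 0) = 4*5 = 20)
b(I) = -5 (b(I) = -1 - 4 = -5)
-67*o(6)*b(r) = -67*(4 + 6)²*(-5) = -67*10²*(-5) = -6700*(-5) = -67*(-500) = 33500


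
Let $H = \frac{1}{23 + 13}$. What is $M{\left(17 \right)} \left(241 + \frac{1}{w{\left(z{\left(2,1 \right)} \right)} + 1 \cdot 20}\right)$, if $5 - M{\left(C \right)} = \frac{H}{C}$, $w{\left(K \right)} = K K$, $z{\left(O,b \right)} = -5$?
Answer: $\frac{975821}{810} \approx 1204.7$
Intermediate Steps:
$H = \frac{1}{36} \approx 0.027778$
$w{\left(K \right)} = K^{2}$
$M{\left(C \right)} = 5 - \frac{1}{36 C}$
$M{\left(17 \right)} \left(241 + \frac{1}{w{\left(z{\left(2,1 \right)} \right)} + 1 \cdot 20}\right) = \left(5 - \frac{1}{36 \cdot 17}\right) \left(241 + \frac{1}{\left(-5\right)^{2} + 1 \cdot 20}\right) = \left(5 - \frac{1}{612}\right) \left(241 + \frac{1}{25 + 20}\right) = \left(5 - \frac{1}{612}\right) \left(241 + \frac{1}{45}\right) = \frac{3059 \left(241 + \frac{1}{45}\right)}{612} = \frac{3059}{612} \cdot \frac{10846}{45} = \frac{975821}{810}$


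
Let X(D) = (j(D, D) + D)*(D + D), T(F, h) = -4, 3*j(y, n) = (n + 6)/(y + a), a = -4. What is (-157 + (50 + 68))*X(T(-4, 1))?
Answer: -1274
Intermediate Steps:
j(y, n) = (6 + n)/(3*(-4 + y)) (j(y, n) = ((n + 6)/(y - 4))/3 = ((6 + n)/(-4 + y))/3 = (6 + n)/(3*(-4 + y)))
X(D) = 2*D*(D + (6 + D)/(3*(-4 + D))) (X(D) = ((6 + D)/(3*(-4 + D)) + D)*(D + D) = (D + (6 + D)/(3*(-4 + D)))*(2*D) = 2*D*(D + (6 + D)/(3*(-4 + D))))
(-157 + (50 + 68))*X(T(-4, 1)) = (-157 + (50 + 68))*((2/3)*(-4)*(6 - 4 + 3*(-4)*(-4 - 4))/(-4 - 4)) = (-157 + 118)*((2/3)*(-4)*(6 - 4 + 3*(-4)*(-8))/(-8)) = -26*(-4)*(-1)*(6 - 4 + 96)/8 = -26*(-4)*(-1)*98/8 = -39*98/3 = -1274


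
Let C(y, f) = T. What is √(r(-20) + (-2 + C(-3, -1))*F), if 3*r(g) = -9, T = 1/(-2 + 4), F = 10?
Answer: 3*I*√2 ≈ 4.2426*I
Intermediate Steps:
T = ½ (T = 1/2 = ½ ≈ 0.50000)
C(y, f) = ½
r(g) = -3 (r(g) = (⅓)*(-9) = -3)
√(r(-20) + (-2 + C(-3, -1))*F) = √(-3 + (-2 + ½)*10) = √(-3 - 3/2*10) = √(-3 - 15) = √(-18) = 3*I*√2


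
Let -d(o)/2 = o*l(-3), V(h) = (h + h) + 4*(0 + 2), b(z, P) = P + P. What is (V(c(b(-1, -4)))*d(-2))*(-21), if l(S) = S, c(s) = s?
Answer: -2016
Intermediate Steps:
b(z, P) = 2*P
V(h) = 8 + 2*h (V(h) = 2*h + 4*2 = 2*h + 8 = 8 + 2*h)
d(o) = 6*o (d(o) = -2*o*(-3) = -(-6)*o = 6*o)
(V(c(b(-1, -4)))*d(-2))*(-21) = ((8 + 2*(2*(-4)))*(6*(-2)))*(-21) = ((8 + 2*(-8))*(-12))*(-21) = ((8 - 16)*(-12))*(-21) = -8*(-12)*(-21) = 96*(-21) = -2016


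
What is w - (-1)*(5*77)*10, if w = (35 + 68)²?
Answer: 14459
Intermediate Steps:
w = 10609 (w = 103² = 10609)
w - (-1)*(5*77)*10 = 10609 - (-1)*(5*77)*10 = 10609 - (-1)*385*10 = 10609 - (-1)*3850 = 10609 - 1*(-3850) = 10609 + 3850 = 14459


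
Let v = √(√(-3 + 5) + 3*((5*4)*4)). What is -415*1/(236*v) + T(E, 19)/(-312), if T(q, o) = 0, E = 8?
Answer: -415/(236*√(240 + √2)) ≈ -0.11318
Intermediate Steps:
v = √(240 + √2) (v = √(√2 + 3*(20*4)) = √(√2 + 3*80) = √(√2 + 240) = √(240 + √2) ≈ 15.538)
-415*1/(236*v) + T(E, 19)/(-312) = -415*1/(236*√(240 + √2)) + 0/(-312) = -415*1/(236*√(240 + √2)) + 0*(-1/312) = -415/(236*√(240 + √2)) + 0 = -415/(236*√(240 + √2))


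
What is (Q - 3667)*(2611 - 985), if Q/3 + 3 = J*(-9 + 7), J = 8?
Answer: -6055224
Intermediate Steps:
Q = -57 (Q = -9 + 3*(8*(-9 + 7)) = -9 + 3*(8*(-2)) = -9 + 3*(-16) = -9 - 48 = -57)
(Q - 3667)*(2611 - 985) = (-57 - 3667)*(2611 - 985) = -3724*1626 = -6055224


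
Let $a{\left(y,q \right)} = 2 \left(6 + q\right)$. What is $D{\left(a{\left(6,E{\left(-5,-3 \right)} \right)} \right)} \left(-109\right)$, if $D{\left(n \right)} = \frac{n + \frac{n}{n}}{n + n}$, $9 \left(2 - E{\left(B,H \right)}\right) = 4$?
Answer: $- \frac{15805}{272} \approx -58.107$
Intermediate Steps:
$E{\left(B,H \right)} = \frac{14}{9}$ ($E{\left(B,H \right)} = 2 - \frac{4}{9} = \frac{14}{9}$)
$a{\left(y,q \right)} = 12 + 2 q$
$D{\left(n \right)} = \frac{1 + n}{2 n}$ ($D{\left(n \right)} = \frac{n + 1}{2 n} = \left(1 + n\right) \frac{1}{2 n} = \frac{1 + n}{2 n}$)
$D{\left(a{\left(6,E{\left(-5,-3 \right)} \right)} \right)} \left(-109\right) = \frac{1 + \left(12 + 2 \cdot \frac{14}{9}\right)}{2 \left(12 + 2 \cdot \frac{14}{9}\right)} \left(-109\right) = \frac{1 + \left(12 + \frac{28}{9}\right)}{2 \left(12 + \frac{28}{9}\right)} \left(-109\right) = \frac{1 + \frac{136}{9}}{2 \cdot \frac{136}{9}} \left(-109\right) = \frac{1}{2} \cdot \frac{9}{136} \cdot \frac{145}{9} \left(-109\right) = \frac{145}{272} \left(-109\right) = - \frac{15805}{272}$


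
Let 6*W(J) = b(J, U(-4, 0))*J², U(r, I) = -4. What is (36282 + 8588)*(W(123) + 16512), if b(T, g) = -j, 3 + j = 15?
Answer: -616783020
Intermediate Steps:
j = 12 (j = -3 + 15 = 12)
b(T, g) = -12 (b(T, g) = -1*12 = -12)
W(J) = -2*J² (W(J) = (-12*J²)/6 = -2*J²)
(36282 + 8588)*(W(123) + 16512) = (36282 + 8588)*(-2*123² + 16512) = 44870*(-2*15129 + 16512) = 44870*(-30258 + 16512) = 44870*(-13746) = -616783020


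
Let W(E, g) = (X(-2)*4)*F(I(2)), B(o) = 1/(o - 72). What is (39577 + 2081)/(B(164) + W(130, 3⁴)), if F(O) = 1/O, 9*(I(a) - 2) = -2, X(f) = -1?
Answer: -1916268/103 ≈ -18605.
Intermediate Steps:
B(o) = 1/(-72 + o)
I(a) = 16/9 (I(a) = 2 + (⅑)*(-2) = 2 - 2/9 = 16/9)
F(O) = 1/O
W(E, g) = -9/4 (W(E, g) = (-1*4)/(16/9) = -4*9/16 = -9/4)
(39577 + 2081)/(B(164) + W(130, 3⁴)) = (39577 + 2081)/(1/(-72 + 164) - 9/4) = 41658/(1/92 - 9/4) = 41658/(-103/46) = 41658*(-46/103) = -1916268/103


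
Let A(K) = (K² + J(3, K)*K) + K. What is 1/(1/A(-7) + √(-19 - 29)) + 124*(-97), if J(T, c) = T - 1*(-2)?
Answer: (-336784*√3 + 12021*I)/(-I + 28*√3) ≈ -12028.0 - 0.14428*I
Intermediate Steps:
J(T, c) = 2 + T (J(T, c) = T + 2 = 2 + T)
A(K) = K² + 6*K (A(K) = (K² + (2 + 3)*K) + K = (K² + 5*K) + K = K² + 6*K)
1/(1/A(-7) + √(-19 - 29)) + 124*(-97) = 1/(1/(-7*(6 - 7)) + √(-19 - 29)) + 124*(-97) = 1/(1/(-7*(-1)) + √(-48)) - 12028 = 1/(1/7 + 4*I*√3) - 12028 = 1/(⅐ + 4*I*√3) - 12028 = -12028 + 1/(⅐ + 4*I*√3)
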